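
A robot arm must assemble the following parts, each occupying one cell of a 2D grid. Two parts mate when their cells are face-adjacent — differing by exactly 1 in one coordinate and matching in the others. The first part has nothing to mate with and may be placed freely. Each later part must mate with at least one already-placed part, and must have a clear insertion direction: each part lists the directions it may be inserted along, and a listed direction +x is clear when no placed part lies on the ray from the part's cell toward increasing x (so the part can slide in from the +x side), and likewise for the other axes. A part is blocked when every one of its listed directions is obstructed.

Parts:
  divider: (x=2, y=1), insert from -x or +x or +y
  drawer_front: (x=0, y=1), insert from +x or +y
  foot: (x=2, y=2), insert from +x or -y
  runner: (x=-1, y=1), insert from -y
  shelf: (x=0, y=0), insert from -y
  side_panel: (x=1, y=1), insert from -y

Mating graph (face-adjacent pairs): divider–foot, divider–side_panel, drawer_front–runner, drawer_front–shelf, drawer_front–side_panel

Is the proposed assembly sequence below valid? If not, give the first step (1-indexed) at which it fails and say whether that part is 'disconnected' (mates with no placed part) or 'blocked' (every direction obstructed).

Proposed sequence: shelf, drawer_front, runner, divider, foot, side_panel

Invalid at step 4 (disconnected)

1. shelf@(0, 0) [-y clear] — {shelf}
2. drawer_front@(0, 1) [+x clear] — {drawer_front, shelf}
3. runner@(-1, 1) [-y clear] — {drawer_front, runner, shelf}
4. divider@(2, 1) — no placed neighbour ⇒ disconnected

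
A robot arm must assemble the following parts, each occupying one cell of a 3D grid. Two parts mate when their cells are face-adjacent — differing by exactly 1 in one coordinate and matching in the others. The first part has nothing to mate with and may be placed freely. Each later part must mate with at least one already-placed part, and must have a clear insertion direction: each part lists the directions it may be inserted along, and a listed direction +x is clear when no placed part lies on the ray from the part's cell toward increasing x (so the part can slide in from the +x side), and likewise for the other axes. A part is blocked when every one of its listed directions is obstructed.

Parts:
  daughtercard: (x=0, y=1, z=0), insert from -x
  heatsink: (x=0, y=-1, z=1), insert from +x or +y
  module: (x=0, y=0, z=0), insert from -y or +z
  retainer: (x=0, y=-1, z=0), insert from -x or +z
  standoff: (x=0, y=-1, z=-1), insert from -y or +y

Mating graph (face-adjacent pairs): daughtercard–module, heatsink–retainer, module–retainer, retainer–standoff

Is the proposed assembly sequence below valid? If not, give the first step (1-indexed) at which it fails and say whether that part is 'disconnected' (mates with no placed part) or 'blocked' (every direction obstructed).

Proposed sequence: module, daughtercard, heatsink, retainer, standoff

1. module@(0, 0, 0) [-y clear] — {module}
2. daughtercard@(0, 1, 0) [-x clear] — {daughtercard, module}
3. heatsink@(0, -1, 1) — no placed neighbour ⇒ disconnected

Invalid at step 3 (disconnected)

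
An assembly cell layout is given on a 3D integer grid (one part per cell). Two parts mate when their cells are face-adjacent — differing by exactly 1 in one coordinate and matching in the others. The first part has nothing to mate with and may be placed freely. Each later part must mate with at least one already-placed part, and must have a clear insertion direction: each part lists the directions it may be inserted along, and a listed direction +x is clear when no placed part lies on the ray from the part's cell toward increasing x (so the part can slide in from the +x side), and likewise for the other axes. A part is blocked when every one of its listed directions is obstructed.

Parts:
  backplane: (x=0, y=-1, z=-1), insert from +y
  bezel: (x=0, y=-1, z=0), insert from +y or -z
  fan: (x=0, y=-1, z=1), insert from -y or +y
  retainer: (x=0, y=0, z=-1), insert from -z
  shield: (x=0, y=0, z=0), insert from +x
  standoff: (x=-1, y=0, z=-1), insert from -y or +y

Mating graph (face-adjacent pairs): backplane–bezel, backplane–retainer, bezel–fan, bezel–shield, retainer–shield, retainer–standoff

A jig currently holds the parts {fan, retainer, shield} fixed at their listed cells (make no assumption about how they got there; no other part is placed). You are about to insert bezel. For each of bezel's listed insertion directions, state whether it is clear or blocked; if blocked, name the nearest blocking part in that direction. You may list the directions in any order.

+y: blocked by shield; -z: clear

+y: nearest on ray is shield@(0, 0, 0) ⇒ blocked
-z: ray from bezel(0, -1, 0) has no placed part ⇒ clear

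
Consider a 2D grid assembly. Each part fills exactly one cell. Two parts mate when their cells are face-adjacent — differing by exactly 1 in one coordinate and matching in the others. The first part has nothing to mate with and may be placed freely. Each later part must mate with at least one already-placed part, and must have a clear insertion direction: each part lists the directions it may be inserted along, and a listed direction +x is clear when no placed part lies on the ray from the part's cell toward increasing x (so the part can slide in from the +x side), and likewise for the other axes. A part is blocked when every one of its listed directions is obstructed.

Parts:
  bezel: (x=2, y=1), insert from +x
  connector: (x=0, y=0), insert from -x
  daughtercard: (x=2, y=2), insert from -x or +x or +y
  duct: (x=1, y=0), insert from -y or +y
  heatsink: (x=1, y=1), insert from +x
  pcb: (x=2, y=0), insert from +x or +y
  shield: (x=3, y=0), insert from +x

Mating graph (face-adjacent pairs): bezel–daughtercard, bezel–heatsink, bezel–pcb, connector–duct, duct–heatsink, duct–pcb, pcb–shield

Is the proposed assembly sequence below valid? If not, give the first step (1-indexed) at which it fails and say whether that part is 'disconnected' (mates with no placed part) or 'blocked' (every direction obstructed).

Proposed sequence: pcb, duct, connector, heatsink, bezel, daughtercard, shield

1. pcb@(2, 0) [+x clear] — {pcb}
2. duct@(1, 0) [-y clear] — {duct, pcb}
3. connector@(0, 0) [-x clear] — {connector, duct, pcb}
4. heatsink@(1, 1) [+x clear] — {connector, duct, heatsink, pcb}
5. bezel@(2, 1) [+x clear] — {bezel, connector, duct, heatsink, pcb}
6. daughtercard@(2, 2) [-x clear] — {bezel, connector, daughtercard, duct, heatsink, pcb}
7. shield@(3, 0) [+x clear] — {bezel, connector, daughtercard, duct, heatsink, pcb, shield}

Valid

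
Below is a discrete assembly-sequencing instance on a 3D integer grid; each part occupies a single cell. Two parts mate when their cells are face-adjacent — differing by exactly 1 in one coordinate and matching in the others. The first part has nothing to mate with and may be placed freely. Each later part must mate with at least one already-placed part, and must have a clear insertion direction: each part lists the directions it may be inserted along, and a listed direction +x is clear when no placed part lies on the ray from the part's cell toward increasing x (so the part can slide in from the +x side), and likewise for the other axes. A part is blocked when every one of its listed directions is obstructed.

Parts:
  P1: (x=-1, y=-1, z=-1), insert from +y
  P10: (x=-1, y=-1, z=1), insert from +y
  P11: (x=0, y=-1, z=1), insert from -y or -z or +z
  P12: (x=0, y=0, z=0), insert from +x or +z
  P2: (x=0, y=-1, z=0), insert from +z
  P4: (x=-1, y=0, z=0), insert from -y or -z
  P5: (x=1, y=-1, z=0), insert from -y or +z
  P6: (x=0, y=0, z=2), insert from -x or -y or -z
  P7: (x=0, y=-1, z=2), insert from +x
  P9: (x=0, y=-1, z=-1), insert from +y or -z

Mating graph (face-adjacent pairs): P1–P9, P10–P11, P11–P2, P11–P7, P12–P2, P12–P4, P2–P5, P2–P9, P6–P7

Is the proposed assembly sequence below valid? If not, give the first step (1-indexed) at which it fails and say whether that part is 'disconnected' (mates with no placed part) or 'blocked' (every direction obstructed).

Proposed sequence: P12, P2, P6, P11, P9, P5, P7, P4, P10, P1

1. P12@(0, 0, 0) [+x clear] — {P12}
2. P2@(0, -1, 0) [+z clear] — {P12, P2}
3. P6@(0, 0, 2) — no placed neighbour ⇒ disconnected

Invalid at step 3 (disconnected)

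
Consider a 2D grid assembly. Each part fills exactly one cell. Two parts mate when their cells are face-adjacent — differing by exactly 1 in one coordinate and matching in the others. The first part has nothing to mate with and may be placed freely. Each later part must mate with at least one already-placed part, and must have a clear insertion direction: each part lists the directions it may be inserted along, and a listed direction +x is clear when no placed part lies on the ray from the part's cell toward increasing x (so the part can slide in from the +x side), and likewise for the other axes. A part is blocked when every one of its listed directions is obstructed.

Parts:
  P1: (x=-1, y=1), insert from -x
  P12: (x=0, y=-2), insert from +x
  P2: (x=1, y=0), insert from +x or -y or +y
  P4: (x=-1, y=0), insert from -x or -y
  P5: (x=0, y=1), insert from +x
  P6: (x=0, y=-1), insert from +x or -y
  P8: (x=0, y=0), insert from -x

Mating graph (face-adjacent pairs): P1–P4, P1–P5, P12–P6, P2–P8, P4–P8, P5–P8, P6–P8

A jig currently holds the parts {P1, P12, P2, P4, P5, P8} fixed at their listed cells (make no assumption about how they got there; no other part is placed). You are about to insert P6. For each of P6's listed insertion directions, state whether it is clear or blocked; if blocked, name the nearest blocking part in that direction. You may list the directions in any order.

+x: ray from P6(0, -1) has no placed part ⇒ clear
-y: nearest on ray is P12@(0, -2) ⇒ blocked

+x: clear; -y: blocked by P12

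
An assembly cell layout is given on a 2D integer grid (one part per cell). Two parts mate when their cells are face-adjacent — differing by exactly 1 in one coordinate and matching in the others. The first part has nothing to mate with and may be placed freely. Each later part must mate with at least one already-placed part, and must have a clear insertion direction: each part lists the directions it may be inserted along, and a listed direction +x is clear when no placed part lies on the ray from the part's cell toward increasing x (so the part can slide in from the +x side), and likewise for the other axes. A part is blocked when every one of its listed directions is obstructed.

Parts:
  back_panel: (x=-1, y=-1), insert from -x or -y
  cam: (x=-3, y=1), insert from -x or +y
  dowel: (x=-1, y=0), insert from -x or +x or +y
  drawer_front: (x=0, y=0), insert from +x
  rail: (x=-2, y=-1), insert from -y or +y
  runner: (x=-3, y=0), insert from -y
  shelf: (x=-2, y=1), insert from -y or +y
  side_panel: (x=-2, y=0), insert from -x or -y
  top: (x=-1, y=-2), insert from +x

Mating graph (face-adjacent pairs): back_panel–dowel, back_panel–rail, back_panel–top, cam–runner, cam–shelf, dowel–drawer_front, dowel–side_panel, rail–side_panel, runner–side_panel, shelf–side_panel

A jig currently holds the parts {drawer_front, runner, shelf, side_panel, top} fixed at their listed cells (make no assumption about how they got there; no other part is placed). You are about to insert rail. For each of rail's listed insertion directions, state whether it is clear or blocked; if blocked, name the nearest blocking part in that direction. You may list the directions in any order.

+y: blocked by side_panel; -y: clear

-y: ray from rail(-2, -1) has no placed part ⇒ clear
+y: nearest on ray is side_panel@(-2, 0) ⇒ blocked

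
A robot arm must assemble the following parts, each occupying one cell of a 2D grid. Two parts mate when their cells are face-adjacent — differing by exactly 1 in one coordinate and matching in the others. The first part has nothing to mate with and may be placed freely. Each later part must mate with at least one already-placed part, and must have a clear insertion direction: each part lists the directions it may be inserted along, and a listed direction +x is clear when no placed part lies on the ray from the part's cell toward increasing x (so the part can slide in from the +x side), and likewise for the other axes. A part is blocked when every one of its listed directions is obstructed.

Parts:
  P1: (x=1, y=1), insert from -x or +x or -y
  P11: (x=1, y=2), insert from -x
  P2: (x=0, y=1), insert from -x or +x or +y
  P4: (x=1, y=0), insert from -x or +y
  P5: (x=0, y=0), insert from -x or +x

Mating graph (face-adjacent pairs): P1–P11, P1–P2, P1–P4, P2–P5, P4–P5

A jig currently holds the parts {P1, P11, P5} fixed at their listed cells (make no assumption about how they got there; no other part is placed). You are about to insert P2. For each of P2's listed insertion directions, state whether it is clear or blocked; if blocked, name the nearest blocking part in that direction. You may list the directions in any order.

+x: blocked by P1; +y: clear; -x: clear

-x: ray from P2(0, 1) has no placed part ⇒ clear
+x: nearest on ray is P1@(1, 1) ⇒ blocked
+y: ray from P2(0, 1) has no placed part ⇒ clear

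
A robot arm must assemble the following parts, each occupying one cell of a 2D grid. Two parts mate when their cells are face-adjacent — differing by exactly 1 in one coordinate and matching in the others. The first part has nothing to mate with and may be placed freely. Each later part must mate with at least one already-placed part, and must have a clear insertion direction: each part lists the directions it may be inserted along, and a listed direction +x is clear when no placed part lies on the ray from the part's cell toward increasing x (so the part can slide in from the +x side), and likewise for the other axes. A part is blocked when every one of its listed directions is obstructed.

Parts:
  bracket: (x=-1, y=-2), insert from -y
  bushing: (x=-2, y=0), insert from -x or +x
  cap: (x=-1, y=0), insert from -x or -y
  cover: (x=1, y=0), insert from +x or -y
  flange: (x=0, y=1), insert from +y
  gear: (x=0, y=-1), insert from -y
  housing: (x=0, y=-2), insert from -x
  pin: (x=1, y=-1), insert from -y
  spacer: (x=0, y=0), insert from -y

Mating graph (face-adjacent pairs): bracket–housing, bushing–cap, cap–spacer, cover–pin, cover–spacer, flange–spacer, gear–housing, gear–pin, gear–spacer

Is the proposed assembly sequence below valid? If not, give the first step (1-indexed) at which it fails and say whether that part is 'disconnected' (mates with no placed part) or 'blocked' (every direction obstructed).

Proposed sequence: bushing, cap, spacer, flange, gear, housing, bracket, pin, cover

1. bushing@(-2, 0) [-x clear] — {bushing}
2. cap@(-1, 0) [-y clear] — {bushing, cap}
3. spacer@(0, 0) [-y clear] — {bushing, cap, spacer}
4. flange@(0, 1) [+y clear] — {bushing, cap, flange, spacer}
5. gear@(0, -1) [-y clear] — {bushing, cap, flange, gear, spacer}
6. housing@(0, -2) [-x clear] — {bushing, cap, flange, gear, housing, spacer}
7. bracket@(-1, -2) [-y clear] — {bracket, bushing, cap, flange, gear, housing, spacer}
8. pin@(1, -1) [-y clear] — {bracket, bushing, cap, flange, gear, housing, pin, spacer}
9. cover@(1, 0) [+x clear] — {bracket, bushing, cap, cover, flange, gear, housing, pin, spacer}

Valid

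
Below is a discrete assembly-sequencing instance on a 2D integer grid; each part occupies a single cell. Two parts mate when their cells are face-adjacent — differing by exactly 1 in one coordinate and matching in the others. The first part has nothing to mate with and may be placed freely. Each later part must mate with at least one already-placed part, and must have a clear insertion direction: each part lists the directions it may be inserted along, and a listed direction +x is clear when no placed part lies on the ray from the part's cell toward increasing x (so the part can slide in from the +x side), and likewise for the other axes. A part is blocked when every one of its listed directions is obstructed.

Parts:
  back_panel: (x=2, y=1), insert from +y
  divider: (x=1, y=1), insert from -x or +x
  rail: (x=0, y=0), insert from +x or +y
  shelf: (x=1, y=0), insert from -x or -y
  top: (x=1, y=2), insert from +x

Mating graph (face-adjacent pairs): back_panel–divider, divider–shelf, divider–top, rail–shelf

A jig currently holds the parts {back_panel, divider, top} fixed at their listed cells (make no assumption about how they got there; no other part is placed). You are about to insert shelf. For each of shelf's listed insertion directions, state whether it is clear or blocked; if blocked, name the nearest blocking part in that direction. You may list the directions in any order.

-x: clear; -y: clear

-x: ray from shelf(1, 0) has no placed part ⇒ clear
-y: ray from shelf(1, 0) has no placed part ⇒ clear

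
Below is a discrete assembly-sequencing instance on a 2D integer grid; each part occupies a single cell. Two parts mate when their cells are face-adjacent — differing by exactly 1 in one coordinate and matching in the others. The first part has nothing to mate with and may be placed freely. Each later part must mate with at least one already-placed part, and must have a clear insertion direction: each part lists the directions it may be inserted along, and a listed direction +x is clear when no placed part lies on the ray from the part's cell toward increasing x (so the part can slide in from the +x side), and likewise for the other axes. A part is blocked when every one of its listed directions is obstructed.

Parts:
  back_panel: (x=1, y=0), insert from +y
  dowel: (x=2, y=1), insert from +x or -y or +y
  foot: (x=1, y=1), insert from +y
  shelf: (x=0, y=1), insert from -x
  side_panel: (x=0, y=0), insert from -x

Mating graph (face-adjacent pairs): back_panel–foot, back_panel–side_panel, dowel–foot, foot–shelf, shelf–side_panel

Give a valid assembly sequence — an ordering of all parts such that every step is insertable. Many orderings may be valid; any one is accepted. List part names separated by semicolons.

1. shelf@(0, 1) [-x clear] — {shelf}
2. side_panel@(0, 0) [-x clear] — {shelf, side_panel}
3. back_panel@(1, 0) [+y clear] — {back_panel, shelf, side_panel}
4. foot@(1, 1) [+y clear] — {back_panel, foot, shelf, side_panel}
5. dowel@(2, 1) [+x clear] — {back_panel, dowel, foot, shelf, side_panel}

shelf; side_panel; back_panel; foot; dowel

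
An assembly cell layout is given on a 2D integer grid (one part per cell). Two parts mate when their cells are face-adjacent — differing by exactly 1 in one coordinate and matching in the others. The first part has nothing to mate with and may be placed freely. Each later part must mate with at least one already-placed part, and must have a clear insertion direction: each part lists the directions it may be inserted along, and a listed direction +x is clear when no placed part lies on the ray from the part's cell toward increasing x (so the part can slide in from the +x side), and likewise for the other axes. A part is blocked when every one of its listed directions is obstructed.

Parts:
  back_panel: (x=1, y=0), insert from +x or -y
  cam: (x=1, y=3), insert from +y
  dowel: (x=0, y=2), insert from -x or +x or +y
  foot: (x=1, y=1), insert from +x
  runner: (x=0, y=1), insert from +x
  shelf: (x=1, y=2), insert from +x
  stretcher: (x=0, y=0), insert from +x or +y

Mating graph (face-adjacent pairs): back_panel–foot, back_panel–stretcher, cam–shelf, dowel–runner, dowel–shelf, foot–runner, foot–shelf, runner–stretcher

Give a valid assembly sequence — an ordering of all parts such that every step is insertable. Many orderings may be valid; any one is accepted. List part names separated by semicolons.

1. runner@(0, 1) [+x clear] — {runner}
2. foot@(1, 1) [+x clear] — {foot, runner}
3. shelf@(1, 2) [+x clear] — {foot, runner, shelf}
4. cam@(1, 3) [+y clear] — {cam, foot, runner, shelf}
5. stretcher@(0, 0) [+x clear] — {cam, foot, runner, shelf, stretcher}
6. dowel@(0, 2) [-x clear] — {cam, dowel, foot, runner, shelf, stretcher}
7. back_panel@(1, 0) [+x clear] — {back_panel, cam, dowel, foot, runner, shelf, stretcher}

runner; foot; shelf; cam; stretcher; dowel; back_panel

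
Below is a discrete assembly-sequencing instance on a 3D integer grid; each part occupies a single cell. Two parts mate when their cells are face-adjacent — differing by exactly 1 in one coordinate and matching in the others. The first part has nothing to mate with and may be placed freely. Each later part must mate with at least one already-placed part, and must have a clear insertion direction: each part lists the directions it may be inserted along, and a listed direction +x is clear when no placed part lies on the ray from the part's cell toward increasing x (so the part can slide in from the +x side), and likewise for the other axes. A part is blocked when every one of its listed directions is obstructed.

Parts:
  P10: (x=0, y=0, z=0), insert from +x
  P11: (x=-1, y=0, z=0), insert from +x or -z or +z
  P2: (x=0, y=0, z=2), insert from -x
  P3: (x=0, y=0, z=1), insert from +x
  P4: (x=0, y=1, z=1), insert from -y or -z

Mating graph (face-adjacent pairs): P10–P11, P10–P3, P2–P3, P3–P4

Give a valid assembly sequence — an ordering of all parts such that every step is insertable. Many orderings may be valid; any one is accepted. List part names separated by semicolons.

1. P2@(0, 0, 2) [-x clear] — {P2}
2. P3@(0, 0, 1) [+x clear] — {P2, P3}
3. P10@(0, 0, 0) [+x clear] — {P10, P2, P3}
4. P11@(-1, 0, 0) [-z clear] — {P10, P11, P2, P3}
5. P4@(0, 1, 1) [-z clear] — {P10, P11, P2, P3, P4}

P2; P3; P10; P11; P4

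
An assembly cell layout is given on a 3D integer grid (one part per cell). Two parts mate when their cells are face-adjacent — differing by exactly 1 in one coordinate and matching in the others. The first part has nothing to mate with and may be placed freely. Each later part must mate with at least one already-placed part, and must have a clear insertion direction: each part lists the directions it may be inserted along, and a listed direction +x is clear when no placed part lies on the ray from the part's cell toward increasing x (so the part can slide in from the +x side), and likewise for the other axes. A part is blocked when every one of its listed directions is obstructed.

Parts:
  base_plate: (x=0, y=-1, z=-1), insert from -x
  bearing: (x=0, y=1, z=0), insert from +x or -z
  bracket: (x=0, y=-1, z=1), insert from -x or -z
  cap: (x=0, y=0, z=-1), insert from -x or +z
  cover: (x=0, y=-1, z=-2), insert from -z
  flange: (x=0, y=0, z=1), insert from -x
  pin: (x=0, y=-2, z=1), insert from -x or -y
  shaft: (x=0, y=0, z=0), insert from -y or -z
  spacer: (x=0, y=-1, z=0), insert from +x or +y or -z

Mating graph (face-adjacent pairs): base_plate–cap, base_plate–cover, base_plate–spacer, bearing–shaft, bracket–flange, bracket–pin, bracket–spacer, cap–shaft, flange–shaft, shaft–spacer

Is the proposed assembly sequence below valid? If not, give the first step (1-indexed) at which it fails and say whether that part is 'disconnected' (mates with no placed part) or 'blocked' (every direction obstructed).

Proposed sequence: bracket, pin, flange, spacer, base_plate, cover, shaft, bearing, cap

Valid

1. bracket@(0, -1, 1) [-x clear] — {bracket}
2. pin@(0, -2, 1) [-x clear] — {bracket, pin}
3. flange@(0, 0, 1) [-x clear] — {bracket, flange, pin}
4. spacer@(0, -1, 0) [+x clear] — {bracket, flange, pin, spacer}
5. base_plate@(0, -1, -1) [-x clear] — {base_plate, bracket, flange, pin, spacer}
6. cover@(0, -1, -2) [-z clear] — {base_plate, bracket, cover, flange, pin, spacer}
7. shaft@(0, 0, 0) [-z clear] — {base_plate, bracket, cover, flange, pin, shaft, spacer}
8. bearing@(0, 1, 0) [+x clear] — {base_plate, bearing, bracket, cover, flange, pin, shaft, spacer}
9. cap@(0, 0, -1) [-x clear] — {base_plate, bearing, bracket, cap, cover, flange, pin, shaft, spacer}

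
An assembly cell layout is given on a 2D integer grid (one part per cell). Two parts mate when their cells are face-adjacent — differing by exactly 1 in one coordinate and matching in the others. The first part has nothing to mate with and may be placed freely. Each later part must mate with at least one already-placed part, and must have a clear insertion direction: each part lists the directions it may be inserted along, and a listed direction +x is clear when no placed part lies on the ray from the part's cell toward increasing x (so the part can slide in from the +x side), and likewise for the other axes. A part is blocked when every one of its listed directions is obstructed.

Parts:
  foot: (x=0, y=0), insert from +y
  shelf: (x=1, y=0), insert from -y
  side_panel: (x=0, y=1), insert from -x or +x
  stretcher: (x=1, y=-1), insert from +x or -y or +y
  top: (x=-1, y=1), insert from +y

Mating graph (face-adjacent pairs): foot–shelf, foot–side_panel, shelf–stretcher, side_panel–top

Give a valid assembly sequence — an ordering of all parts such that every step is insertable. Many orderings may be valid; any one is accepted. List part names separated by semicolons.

shelf; foot; side_panel; top; stretcher

1. shelf@(1, 0) [-y clear] — {shelf}
2. foot@(0, 0) [+y clear] — {foot, shelf}
3. side_panel@(0, 1) [-x clear] — {foot, shelf, side_panel}
4. top@(-1, 1) [+y clear] — {foot, shelf, side_panel, top}
5. stretcher@(1, -1) [+x clear] — {foot, shelf, side_panel, stretcher, top}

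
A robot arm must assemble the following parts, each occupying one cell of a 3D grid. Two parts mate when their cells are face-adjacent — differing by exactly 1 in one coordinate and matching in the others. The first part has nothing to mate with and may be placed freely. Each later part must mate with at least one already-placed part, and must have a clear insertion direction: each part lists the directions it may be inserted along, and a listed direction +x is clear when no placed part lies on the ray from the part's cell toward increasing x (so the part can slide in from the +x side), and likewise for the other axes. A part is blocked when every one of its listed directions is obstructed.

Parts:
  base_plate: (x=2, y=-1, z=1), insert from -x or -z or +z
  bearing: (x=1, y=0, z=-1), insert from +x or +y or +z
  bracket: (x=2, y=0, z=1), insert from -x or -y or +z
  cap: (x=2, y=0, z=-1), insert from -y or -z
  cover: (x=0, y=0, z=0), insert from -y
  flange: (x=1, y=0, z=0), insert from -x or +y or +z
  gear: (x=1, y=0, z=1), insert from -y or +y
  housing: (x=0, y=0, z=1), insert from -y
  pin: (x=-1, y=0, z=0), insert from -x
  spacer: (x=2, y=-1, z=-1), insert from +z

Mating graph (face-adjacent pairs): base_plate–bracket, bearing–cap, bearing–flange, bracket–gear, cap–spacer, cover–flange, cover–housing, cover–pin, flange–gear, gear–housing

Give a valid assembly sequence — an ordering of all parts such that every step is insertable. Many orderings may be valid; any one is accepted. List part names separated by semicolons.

spacer; cap; bearing; flange; gear; housing; bracket; cover; pin; base_plate

1. spacer@(2, -1, -1) [+z clear] — {spacer}
2. cap@(2, 0, -1) [-z clear] — {cap, spacer}
3. bearing@(1, 0, -1) [+y clear] — {bearing, cap, spacer}
4. flange@(1, 0, 0) [-x clear] — {bearing, cap, flange, spacer}
5. gear@(1, 0, 1) [-y clear] — {bearing, cap, flange, gear, spacer}
6. housing@(0, 0, 1) [-y clear] — {bearing, cap, flange, gear, housing, spacer}
7. bracket@(2, 0, 1) [-y clear] — {bearing, bracket, cap, flange, gear, housing, spacer}
8. cover@(0, 0, 0) [-y clear] — {bearing, bracket, cap, cover, flange, gear, housing, spacer}
9. pin@(-1, 0, 0) [-x clear] — {bearing, bracket, cap, cover, flange, gear, housing, pin, spacer}
10. base_plate@(2, -1, 1) [-x clear] — {base_plate, bearing, bracket, cap, cover, flange, gear, housing, pin, spacer}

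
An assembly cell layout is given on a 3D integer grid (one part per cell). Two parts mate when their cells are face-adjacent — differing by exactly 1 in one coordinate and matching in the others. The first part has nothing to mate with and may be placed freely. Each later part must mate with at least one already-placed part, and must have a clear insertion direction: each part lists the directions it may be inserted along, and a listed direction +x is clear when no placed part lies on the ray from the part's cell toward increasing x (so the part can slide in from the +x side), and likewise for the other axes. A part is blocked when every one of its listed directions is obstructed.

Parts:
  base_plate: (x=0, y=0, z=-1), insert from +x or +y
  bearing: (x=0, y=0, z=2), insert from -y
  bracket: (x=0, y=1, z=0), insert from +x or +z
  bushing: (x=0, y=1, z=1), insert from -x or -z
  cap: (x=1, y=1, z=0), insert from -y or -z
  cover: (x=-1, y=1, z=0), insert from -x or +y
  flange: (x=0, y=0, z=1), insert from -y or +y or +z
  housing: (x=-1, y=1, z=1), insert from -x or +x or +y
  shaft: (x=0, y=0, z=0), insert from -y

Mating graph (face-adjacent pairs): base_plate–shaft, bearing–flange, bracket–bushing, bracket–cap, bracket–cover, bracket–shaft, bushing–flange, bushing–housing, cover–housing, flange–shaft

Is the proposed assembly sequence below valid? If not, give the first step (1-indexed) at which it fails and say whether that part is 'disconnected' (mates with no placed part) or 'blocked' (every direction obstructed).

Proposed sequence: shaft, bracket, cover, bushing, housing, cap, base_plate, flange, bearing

1. shaft@(0, 0, 0) [-y clear] — {shaft}
2. bracket@(0, 1, 0) [+x clear] — {bracket, shaft}
3. cover@(-1, 1, 0) [-x clear] — {bracket, cover, shaft}
4. bushing@(0, 1, 1) [-x clear] — {bracket, bushing, cover, shaft}
5. housing@(-1, 1, 1) [-x clear] — {bracket, bushing, cover, housing, shaft}
6. cap@(1, 1, 0) [-y clear] — {bracket, bushing, cap, cover, housing, shaft}
7. base_plate@(0, 0, -1) [+x clear] — {base_plate, bracket, bushing, cap, cover, housing, shaft}
8. flange@(0, 0, 1) [-y clear] — {base_plate, bracket, bushing, cap, cover, flange, housing, shaft}
9. bearing@(0, 0, 2) [-y clear] — {base_plate, bearing, bracket, bushing, cap, cover, flange, housing, shaft}

Valid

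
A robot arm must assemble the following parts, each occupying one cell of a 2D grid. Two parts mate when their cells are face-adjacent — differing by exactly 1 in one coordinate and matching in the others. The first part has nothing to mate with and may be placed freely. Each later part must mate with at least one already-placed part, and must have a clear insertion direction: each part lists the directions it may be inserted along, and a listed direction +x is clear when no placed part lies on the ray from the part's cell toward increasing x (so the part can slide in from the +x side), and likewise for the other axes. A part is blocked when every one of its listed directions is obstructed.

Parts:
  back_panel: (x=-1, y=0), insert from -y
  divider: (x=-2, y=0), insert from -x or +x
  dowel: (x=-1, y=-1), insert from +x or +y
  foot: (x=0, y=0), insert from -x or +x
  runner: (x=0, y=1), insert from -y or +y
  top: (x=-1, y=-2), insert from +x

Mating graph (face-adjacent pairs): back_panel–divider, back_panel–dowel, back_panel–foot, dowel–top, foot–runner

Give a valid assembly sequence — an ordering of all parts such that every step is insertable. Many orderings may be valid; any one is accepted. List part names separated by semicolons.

runner; foot; back_panel; divider; dowel; top

1. runner@(0, 1) [-y clear] — {runner}
2. foot@(0, 0) [-x clear] — {foot, runner}
3. back_panel@(-1, 0) [-y clear] — {back_panel, foot, runner}
4. divider@(-2, 0) [-x clear] — {back_panel, divider, foot, runner}
5. dowel@(-1, -1) [+x clear] — {back_panel, divider, dowel, foot, runner}
6. top@(-1, -2) [+x clear] — {back_panel, divider, dowel, foot, runner, top}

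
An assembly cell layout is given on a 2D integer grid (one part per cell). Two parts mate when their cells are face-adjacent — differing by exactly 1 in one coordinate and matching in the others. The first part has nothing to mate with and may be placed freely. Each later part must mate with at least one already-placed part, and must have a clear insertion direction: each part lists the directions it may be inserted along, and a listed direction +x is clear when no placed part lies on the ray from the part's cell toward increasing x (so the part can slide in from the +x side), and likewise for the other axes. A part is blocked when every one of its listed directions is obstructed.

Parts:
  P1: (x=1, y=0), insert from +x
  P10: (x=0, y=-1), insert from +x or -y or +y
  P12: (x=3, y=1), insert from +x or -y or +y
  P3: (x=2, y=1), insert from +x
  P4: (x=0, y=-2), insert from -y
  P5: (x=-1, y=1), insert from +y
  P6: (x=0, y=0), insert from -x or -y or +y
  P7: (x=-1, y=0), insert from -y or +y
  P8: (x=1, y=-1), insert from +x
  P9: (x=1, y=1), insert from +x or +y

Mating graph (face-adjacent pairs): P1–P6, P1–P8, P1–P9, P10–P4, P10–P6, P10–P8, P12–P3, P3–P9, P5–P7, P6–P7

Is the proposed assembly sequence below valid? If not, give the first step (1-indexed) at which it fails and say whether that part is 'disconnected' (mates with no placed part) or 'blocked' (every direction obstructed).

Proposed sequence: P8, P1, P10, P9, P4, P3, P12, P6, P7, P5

1. P8@(1, -1) [+x clear] — {P8}
2. P1@(1, 0) [+x clear] — {P1, P8}
3. P10@(0, -1) [-y clear] — {P1, P10, P8}
4. P9@(1, 1) [+x clear] — {P1, P10, P8, P9}
5. P4@(0, -2) [-y clear] — {P1, P10, P4, P8, P9}
6. P3@(2, 1) [+x clear] — {P1, P10, P3, P4, P8, P9}
7. P12@(3, 1) [+x clear] — {P1, P10, P12, P3, P4, P8, P9}
8. P6@(0, 0) [-x clear] — {P1, P10, P12, P3, P4, P6, P8, P9}
9. P7@(-1, 0) [-y clear] — {P1, P10, P12, P3, P4, P6, P7, P8, P9}
10. P5@(-1, 1) [+y clear] — {P1, P10, P12, P3, P4, P5, P6, P7, P8, P9}

Valid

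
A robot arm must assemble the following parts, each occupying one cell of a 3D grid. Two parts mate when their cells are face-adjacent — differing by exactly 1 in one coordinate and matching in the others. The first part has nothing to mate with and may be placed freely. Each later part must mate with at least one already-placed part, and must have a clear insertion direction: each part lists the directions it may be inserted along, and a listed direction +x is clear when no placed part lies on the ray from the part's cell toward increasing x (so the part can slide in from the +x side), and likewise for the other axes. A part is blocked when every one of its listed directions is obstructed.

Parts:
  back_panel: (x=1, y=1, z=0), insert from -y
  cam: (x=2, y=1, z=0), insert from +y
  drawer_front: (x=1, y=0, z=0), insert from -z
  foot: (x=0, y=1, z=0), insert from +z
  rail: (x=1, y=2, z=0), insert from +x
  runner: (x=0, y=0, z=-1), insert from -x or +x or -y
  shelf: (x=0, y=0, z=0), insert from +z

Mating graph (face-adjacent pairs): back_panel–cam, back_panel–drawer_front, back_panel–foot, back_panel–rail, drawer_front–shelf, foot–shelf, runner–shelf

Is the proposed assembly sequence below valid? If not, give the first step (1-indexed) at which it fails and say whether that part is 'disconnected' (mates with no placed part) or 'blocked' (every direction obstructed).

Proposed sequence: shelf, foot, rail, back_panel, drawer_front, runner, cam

1. shelf@(0, 0, 0) [+z clear] — {shelf}
2. foot@(0, 1, 0) [+z clear] — {foot, shelf}
3. rail@(1, 2, 0) — no placed neighbour ⇒ disconnected

Invalid at step 3 (disconnected)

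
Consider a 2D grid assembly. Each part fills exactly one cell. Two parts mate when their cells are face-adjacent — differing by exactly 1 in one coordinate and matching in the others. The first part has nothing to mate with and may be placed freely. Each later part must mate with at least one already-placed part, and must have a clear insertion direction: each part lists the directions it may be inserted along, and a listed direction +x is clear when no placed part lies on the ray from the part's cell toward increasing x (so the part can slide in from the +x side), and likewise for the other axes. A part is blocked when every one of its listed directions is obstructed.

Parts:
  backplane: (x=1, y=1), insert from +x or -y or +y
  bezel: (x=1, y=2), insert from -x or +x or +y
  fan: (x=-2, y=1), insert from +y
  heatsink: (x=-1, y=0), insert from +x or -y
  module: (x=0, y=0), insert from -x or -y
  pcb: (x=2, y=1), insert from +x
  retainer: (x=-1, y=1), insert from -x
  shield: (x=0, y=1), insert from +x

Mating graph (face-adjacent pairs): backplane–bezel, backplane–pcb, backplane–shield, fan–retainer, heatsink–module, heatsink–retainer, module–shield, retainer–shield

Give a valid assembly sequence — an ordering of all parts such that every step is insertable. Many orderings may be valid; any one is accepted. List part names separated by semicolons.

retainer; fan; heatsink; module; shield; backplane; pcb; bezel

1. retainer@(-1, 1) [-x clear] — {retainer}
2. fan@(-2, 1) [+y clear] — {fan, retainer}
3. heatsink@(-1, 0) [+x clear] — {fan, heatsink, retainer}
4. module@(0, 0) [-y clear] — {fan, heatsink, module, retainer}
5. shield@(0, 1) [+x clear] — {fan, heatsink, module, retainer, shield}
6. backplane@(1, 1) [+x clear] — {backplane, fan, heatsink, module, retainer, shield}
7. pcb@(2, 1) [+x clear] — {backplane, fan, heatsink, module, pcb, retainer, shield}
8. bezel@(1, 2) [-x clear] — {backplane, bezel, fan, heatsink, module, pcb, retainer, shield}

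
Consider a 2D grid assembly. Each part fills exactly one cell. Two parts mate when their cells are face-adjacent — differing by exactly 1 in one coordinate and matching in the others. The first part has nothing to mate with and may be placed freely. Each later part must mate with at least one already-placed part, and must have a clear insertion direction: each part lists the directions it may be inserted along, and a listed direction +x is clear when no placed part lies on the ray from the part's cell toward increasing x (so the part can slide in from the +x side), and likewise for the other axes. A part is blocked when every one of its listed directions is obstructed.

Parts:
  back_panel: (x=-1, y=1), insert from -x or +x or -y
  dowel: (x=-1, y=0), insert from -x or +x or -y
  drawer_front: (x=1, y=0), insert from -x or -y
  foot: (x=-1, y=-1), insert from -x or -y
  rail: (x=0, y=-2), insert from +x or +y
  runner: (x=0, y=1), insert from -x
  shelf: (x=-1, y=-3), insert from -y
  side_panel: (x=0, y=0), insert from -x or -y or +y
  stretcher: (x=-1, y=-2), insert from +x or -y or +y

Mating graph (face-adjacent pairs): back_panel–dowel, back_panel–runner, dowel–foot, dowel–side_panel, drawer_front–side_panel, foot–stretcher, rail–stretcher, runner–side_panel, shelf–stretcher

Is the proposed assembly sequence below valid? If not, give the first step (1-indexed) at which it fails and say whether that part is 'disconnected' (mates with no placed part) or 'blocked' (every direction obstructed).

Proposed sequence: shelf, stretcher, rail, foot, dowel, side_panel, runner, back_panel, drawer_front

1. shelf@(-1, -3) [-y clear] — {shelf}
2. stretcher@(-1, -2) [+x clear] — {shelf, stretcher}
3. rail@(0, -2) [+x clear] — {rail, shelf, stretcher}
4. foot@(-1, -1) [-x clear] — {foot, rail, shelf, stretcher}
5. dowel@(-1, 0) [-x clear] — {dowel, foot, rail, shelf, stretcher}
6. side_panel@(0, 0) [+y clear] — {dowel, foot, rail, shelf, side_panel, stretcher}
7. runner@(0, 1) [-x clear] — {dowel, foot, rail, runner, shelf, side_panel, stretcher}
8. back_panel@(-1, 1) [-x clear] — {back_panel, dowel, foot, rail, runner, shelf, side_panel, stretcher}
9. drawer_front@(1, 0) [-y clear] — {back_panel, dowel, drawer_front, foot, rail, runner, shelf, side_panel, stretcher}

Valid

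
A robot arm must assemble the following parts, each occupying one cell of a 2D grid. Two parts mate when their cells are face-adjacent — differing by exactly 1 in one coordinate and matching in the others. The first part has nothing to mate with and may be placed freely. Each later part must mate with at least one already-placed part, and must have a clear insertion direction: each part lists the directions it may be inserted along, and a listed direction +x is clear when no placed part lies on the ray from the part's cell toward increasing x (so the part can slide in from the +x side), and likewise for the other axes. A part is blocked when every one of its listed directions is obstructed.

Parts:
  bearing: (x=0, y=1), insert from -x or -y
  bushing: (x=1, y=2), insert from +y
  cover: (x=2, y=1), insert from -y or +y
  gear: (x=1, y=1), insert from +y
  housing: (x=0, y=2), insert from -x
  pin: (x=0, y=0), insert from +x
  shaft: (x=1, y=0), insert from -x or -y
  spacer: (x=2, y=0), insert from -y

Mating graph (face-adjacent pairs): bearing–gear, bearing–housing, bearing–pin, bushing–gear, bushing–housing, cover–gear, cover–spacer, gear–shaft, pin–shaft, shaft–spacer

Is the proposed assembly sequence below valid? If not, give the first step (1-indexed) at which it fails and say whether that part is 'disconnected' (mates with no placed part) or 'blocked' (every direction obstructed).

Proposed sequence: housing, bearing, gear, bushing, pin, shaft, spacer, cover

1. housing@(0, 2) [-x clear] — {housing}
2. bearing@(0, 1) [-x clear] — {bearing, housing}
3. gear@(1, 1) [+y clear] — {bearing, gear, housing}
4. bushing@(1, 2) [+y clear] — {bearing, bushing, gear, housing}
5. pin@(0, 0) [+x clear] — {bearing, bushing, gear, housing, pin}
6. shaft@(1, 0) [-y clear] — {bearing, bushing, gear, housing, pin, shaft}
7. spacer@(2, 0) [-y clear] — {bearing, bushing, gear, housing, pin, shaft, spacer}
8. cover@(2, 1) [+y clear] — {bearing, bushing, cover, gear, housing, pin, shaft, spacer}

Valid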